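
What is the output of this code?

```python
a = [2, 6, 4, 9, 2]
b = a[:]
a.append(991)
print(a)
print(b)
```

Key concept: slice [:] creates copy.
Step by step:
`a = [2, 6, 4, 9, 2]` → a = [2, 6, 4, 9, 2]
`b = a[:]` → b = [2, 6, 4, 9, 2]
`a.append(991)` → a = [2, 6, 4, 9, 2, 991]
`print(a)` → prints [2, 6, 4, 9, 2, 991]
`print(b)` → prints [2, 6, 4, 9, 2]

Answer:
[2, 6, 4, 9, 2, 991]
[2, 6, 4, 9, 2]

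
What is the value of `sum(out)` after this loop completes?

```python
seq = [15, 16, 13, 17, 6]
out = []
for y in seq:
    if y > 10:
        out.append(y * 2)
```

Sum of doubled values > 10
`out` takes the values: [] → [30] → [30, 32] → [30, 32, 26] → [30, 32, 26, 34]
So `sum(out)` = 122

Answer: 122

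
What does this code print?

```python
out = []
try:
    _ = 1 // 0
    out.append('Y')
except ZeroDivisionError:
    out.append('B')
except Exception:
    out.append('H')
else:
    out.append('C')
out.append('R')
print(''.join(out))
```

Execution trace: 'B' (except ZeroDivisionError) → 'R' (after the try/except). Output: BR

Answer: BR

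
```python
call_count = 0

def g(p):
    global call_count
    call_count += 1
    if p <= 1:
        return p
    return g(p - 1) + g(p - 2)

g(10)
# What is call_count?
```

Calls(p) = 1 + Calls(p-1) + Calls(p-2); Calls(0)=Calls(1)=1. For p=10 this gives 177.

Answer: 177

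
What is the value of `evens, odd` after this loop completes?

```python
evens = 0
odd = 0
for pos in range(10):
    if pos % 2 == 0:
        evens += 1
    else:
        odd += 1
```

Count evens and odds in range(10)
`evens, odd` takes the values: (0, 0) → (1, 0) → (1, 1) → (2, 1) → (2, 2) → (3, 2) → (3, 3) → (4, 3) → (4, 4) → (5, 4) → (5, 5)

Answer: 5, 5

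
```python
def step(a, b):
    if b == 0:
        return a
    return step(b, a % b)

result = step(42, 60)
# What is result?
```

step(42, 60) -> step(60, 42) -> step(42, 18) -> step(18, 6) -> step(6, 0) -> 6

Answer: 6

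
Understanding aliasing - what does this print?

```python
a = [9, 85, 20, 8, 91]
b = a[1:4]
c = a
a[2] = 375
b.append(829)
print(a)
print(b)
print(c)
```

Key concept: slice vs alias.
Step by step:
`a = [9, 85, 20, 8, 91]` → a = [9, 85, 20, 8, 91]
`b = a[1:4]` → b = [85, 20, 8]
`c = a` → c = [9, 85, 20, 8, 91] (same object as a)
`a[2] = 375` → a = [9, 85, 375, 8, 91] (same object as c); c = [9, 85, 375, 8, 91] (same object as a)
`b.append(829)` → b = [85, 20, 8, 829]
`print(a)` → prints [9, 85, 375, 8, 91]
`print(b)` → prints [85, 20, 8, 829]
`print(c)` → prints [9, 85, 375, 8, 91]

Answer:
[9, 85, 375, 8, 91]
[85, 20, 8, 829]
[9, 85, 375, 8, 91]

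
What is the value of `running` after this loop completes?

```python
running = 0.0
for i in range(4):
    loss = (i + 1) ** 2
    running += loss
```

Sum of squared losses 1² + 2² + ... + 4²
`running` takes the values: 0.0 → 1.0 → 5.0 → 14.0 → 30.0

Answer: 30.0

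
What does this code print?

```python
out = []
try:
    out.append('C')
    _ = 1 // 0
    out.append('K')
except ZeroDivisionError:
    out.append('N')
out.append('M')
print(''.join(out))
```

Execution trace: 'C' (try body) → 'N' (except ZeroDivisionError) → 'M' (after the try/except). Output: CNM

Answer: CNM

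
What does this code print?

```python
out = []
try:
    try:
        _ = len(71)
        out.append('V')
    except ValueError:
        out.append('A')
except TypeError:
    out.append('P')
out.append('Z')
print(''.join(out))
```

Execution trace: 'P' (outer except TypeError) → 'Z' (after the try/except). Output: PZ

Answer: PZ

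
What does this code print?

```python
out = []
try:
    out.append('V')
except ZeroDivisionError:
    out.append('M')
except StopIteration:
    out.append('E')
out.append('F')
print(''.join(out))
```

Execution trace: 'V' (try body, no exception) → 'F' (after the try/except). Output: VF

Answer: VF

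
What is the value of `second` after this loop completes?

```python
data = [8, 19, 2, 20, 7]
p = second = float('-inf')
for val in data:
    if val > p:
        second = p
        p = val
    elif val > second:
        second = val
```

Second largest (with repeats) in [8, 19, 2, 20, 7]
`second` takes the values: -inf → 8 → 19

Answer: 19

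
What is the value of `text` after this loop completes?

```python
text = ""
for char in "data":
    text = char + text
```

Reverse 'data'
`text` takes the values: "" → "d" → "ad" → "tad" → "atad"

Answer: "atad"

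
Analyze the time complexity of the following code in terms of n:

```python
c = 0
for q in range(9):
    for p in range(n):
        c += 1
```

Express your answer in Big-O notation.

Each loop level contributes: 1 × n. Multiplying the contributions gives O(n).

Answer: O(n)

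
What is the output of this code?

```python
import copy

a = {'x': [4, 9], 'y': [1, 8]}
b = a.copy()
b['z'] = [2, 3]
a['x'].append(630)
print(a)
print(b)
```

Key concept: shallow copy of dict with mutable values.
Step by step:
`a = {'x': [4, 9], 'y': [1, 8]}` → a = {'x': [4, 9], 'y': [1, 8]}
`b = a.copy()` → b = {'x': [4, 9], 'y': [1, 8]}
`b['z'] = [2, 3]` → b = {'x': [4, 9], 'y': [1, 8], 'z': [2, 3]}
`a['x'].append(630)` → a = {'x': [4, 9, 630], 'y': [1, 8]}; b = {'x': [4, 9, 630], 'y': [1, 8], 'z': [2, 3]}
`print(a)` → prints {'x': [4, 9, 630], 'y': [1, 8]}
`print(b)` → prints {'x': [4, 9, 630], 'y': [1, 8], 'z': [2, 3]}

Answer:
{'x': [4, 9, 630], 'y': [1, 8]}
{'x': [4, 9, 630], 'y': [1, 8], 'z': [2, 3]}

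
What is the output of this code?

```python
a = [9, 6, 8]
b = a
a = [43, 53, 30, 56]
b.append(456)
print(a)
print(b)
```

Key concept: rebinding vs mutation: a is rebound to a new list, b still points at the original.
Step by step:
`a = [9, 6, 8]` → a = [9, 6, 8]
`b = a` → b = [9, 6, 8] (same object as a)
`a = [43, 53, 30, 56]` → a = [43, 53, 30, 56]
`b.append(456)` → b = [9, 6, 8, 456]
`print(a)` → prints [43, 53, 30, 56]
`print(b)` → prints [9, 6, 8, 456]

Answer:
[43, 53, 30, 56]
[9, 6, 8, 456]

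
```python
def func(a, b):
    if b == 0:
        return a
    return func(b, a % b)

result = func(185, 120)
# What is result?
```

func(185, 120) -> func(120, 65) -> func(65, 55) -> func(55, 10) -> func(10, 5) -> func(5, 0) -> 5

Answer: 5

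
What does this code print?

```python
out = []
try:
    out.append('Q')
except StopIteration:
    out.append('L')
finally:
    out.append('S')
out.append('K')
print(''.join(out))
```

Execution trace: 'Q' (try body, no exception) → 'S' (finally) → 'K' (after the try/except). Output: QSK

Answer: QSK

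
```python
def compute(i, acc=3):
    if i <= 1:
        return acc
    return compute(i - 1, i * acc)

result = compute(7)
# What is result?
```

Accumulator trace (n, acc): (7, 3) -> (6, 21) -> (5, 126) -> (4, 630) -> (3, 2520) -> (2, 7560) -> (1, 15120) -> return 15120

Answer: 15120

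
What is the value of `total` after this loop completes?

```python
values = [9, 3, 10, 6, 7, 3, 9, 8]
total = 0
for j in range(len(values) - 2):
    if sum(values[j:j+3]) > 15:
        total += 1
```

Count windows with sum > 15
`total` takes the values: 0 → 1 → 2 → 3 → 4 → 5 → 6

Answer: 6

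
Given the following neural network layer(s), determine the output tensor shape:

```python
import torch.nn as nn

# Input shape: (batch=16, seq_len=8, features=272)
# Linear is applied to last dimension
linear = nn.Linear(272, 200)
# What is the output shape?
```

Input: (16, 8, 272) -> Output: (16, 8, 200)

Answer: (16, 8, 200)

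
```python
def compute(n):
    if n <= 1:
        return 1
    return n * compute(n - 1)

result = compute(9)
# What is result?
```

compute(9) = 9 * 8 * 7 * 6 * 5 * 4 * 3 * 2 * 1 = 362880

Answer: 362880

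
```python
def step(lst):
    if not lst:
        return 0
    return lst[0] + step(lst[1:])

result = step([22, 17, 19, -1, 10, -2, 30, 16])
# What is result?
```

22 + 17 + 19 + (-1) + 10 + (-2) + 30 + 16 + 0 = 111

Answer: 111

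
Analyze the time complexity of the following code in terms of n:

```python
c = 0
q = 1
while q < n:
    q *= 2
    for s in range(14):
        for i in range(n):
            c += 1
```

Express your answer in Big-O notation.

Each loop level contributes: log n × 1 × n. Multiplying the contributions gives O(n log n).

Answer: O(n log n)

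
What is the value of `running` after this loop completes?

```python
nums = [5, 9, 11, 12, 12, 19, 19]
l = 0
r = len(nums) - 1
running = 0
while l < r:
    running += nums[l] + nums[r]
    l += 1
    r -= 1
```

Sum of pairs from ends
`running` takes the values: 0 → 24 → 52 → 75

Answer: 75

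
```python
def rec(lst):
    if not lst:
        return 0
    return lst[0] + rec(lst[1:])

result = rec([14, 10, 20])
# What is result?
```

14 + 10 + 20 + 0 = 44

Answer: 44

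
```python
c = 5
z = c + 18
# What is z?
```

Trace:
`c = 5` → c = 5
`z = c + 18` → z = 23
So z = 23

Answer: 23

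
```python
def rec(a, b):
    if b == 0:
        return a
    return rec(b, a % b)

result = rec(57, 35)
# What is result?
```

rec(57, 35) -> rec(35, 22) -> rec(22, 13) -> rec(13, 9) -> rec(9, 4) -> rec(4, 1) -> rec(1, 0) -> 1

Answer: 1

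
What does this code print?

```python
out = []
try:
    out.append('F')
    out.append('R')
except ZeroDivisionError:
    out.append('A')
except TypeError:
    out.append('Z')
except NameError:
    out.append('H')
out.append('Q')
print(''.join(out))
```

Execution trace: 'F' (try body) → 'R' (try body, no exception) → 'Q' (after the try/except). Output: FRQ

Answer: FRQ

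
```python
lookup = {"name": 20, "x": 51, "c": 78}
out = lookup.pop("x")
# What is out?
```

Trace:
`lookup = {"name": 20, "x": 51, "c": 78}` → lookup = {'name': 20, 'x': 51, 'c': 78}
`out = lookup.pop("x")` → lookup = {'name': 20, 'c': 78}; out = 51
So out = 51

Answer: 51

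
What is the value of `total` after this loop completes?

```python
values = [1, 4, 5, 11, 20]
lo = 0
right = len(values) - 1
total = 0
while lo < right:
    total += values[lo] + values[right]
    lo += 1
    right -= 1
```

Sum of pairs from ends
`total` takes the values: 0 → 21 → 36

Answer: 36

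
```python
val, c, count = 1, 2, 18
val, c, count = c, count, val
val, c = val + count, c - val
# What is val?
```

Trace:
`val, c, count = 1, 2, 18` → val = 1; c = 2; count = 18
`val, c, count = c, count, val` → val = 2; c = 18; count = 1
`val, c = val + count, c - val` → val = 3; c = 16
So val = 3

Answer: 3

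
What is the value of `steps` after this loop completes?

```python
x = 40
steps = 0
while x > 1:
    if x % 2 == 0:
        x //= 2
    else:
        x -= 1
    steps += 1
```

Steps to reduce 40 to 1
`steps` takes the values: 0 → 1 → 2 → 3 → 4 → 5 → 6

Answer: 6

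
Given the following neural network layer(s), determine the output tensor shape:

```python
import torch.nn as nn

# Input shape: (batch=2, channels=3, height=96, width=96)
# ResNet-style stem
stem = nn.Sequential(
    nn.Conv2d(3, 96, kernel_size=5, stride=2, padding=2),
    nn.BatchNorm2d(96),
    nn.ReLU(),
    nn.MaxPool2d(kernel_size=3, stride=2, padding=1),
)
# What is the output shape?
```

Input: (2, 3, 96, 96) -> after Conv2d 5x5 stride=2: (2, 96, 48, 48) -> Output: (2, 96, 24, 24)

Answer: (2, 96, 24, 24)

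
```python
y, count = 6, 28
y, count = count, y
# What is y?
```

Trace:
`y, count = 6, 28` → y = 6; count = 28
`y, count = count, y` → y = 28; count = 6
So y = 28

Answer: 28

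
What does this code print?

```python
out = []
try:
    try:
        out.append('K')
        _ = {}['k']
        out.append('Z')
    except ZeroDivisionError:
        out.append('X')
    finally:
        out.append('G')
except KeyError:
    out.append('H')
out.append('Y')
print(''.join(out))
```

Execution trace: 'K' (try body) → 'G' (finally) → 'H' (outer except KeyError) → 'Y' (after the try/except). Output: KGHY

Answer: KGHY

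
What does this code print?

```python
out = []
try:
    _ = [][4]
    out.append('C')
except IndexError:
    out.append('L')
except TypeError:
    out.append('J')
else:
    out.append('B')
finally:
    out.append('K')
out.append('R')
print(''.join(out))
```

Execution trace: 'L' (except IndexError) → 'K' (finally) → 'R' (after the try/except). Output: LKR

Answer: LKR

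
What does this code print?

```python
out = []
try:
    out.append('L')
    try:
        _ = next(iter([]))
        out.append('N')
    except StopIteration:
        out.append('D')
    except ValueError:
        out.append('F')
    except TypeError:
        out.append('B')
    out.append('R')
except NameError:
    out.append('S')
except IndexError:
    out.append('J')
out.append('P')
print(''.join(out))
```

Execution trace: 'L' (try body) → 'D' (inner except StopIteration) → 'R' (try body, no exception) → 'P' (after the try/except). Output: LDRP

Answer: LDRP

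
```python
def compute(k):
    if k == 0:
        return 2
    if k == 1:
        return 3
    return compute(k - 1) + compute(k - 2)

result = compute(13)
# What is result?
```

Build up from base cases: compute(0)=2, compute(1)=3, compute(2)=5, compute(3)=8, compute(4)=13, compute(5)=21, compute(6)=34, ..., compute(13)=987

Answer: 987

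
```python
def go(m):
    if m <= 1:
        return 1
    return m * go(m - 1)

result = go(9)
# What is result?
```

go(9) = 9 * 8 * 7 * 6 * 5 * 4 * 3 * 2 * 1 = 362880

Answer: 362880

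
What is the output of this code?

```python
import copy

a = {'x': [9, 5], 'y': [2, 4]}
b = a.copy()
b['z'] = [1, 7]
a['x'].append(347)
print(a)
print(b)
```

Key concept: shallow copy of dict with mutable values.
Step by step:
`a = {'x': [9, 5], 'y': [2, 4]}` → a = {'x': [9, 5], 'y': [2, 4]}
`b = a.copy()` → b = {'x': [9, 5], 'y': [2, 4]}
`b['z'] = [1, 7]` → b = {'x': [9, 5], 'y': [2, 4], 'z': [1, 7]}
`a['x'].append(347)` → a = {'x': [9, 5, 347], 'y': [2, 4]}; b = {'x': [9, 5, 347], 'y': [2, 4], 'z': [1, 7]}
`print(a)` → prints {'x': [9, 5, 347], 'y': [2, 4]}
`print(b)` → prints {'x': [9, 5, 347], 'y': [2, 4], 'z': [1, 7]}

Answer:
{'x': [9, 5, 347], 'y': [2, 4]}
{'x': [9, 5, 347], 'y': [2, 4], 'z': [1, 7]}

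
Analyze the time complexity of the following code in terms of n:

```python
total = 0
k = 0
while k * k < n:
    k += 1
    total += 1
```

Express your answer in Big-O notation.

Each loop level contributes: √n. Multiplying the contributions gives O(√n).

Answer: O(√n)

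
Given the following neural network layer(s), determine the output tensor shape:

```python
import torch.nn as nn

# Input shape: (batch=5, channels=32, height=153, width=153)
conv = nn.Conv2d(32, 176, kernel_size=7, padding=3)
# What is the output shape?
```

Input: (5, 32, 153, 153) -> Output: (5, 176, 153, 153)

Answer: (5, 176, 153, 153)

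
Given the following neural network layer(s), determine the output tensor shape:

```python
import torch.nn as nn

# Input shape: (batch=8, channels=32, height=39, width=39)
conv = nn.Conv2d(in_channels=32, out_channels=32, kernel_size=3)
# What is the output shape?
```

Input: (8, 32, 39, 39) -> Output: (8, 32, 37, 37)

Answer: (8, 32, 37, 37)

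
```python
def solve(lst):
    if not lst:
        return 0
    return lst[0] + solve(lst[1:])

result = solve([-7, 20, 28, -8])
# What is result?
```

(-7) + 20 + 28 + (-8) + 0 = 33

Answer: 33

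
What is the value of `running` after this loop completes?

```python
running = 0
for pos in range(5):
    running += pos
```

Sum of 0 to 4 = 10
`running` takes the values: 0 → 1 → 3 → 6 → 10

Answer: 10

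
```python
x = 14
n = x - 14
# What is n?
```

Trace:
`x = 14` → x = 14
`n = x - 14` → n = 0
So n = 0

Answer: 0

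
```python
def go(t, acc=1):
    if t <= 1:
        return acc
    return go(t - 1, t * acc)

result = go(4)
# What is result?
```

Accumulator trace (n, acc): (4, 1) -> (3, 4) -> (2, 12) -> (1, 24) -> return 24

Answer: 24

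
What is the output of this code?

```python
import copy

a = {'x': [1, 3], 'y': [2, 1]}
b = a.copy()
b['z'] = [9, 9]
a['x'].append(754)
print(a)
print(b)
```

Key concept: shallow copy of dict with mutable values.
Step by step:
`a = {'x': [1, 3], 'y': [2, 1]}` → a = {'x': [1, 3], 'y': [2, 1]}
`b = a.copy()` → b = {'x': [1, 3], 'y': [2, 1]}
`b['z'] = [9, 9]` → b = {'x': [1, 3], 'y': [2, 1], 'z': [9, 9]}
`a['x'].append(754)` → a = {'x': [1, 3, 754], 'y': [2, 1]}; b = {'x': [1, 3, 754], 'y': [2, 1], 'z': [9, 9]}
`print(a)` → prints {'x': [1, 3, 754], 'y': [2, 1]}
`print(b)` → prints {'x': [1, 3, 754], 'y': [2, 1], 'z': [9, 9]}

Answer:
{'x': [1, 3, 754], 'y': [2, 1]}
{'x': [1, 3, 754], 'y': [2, 1], 'z': [9, 9]}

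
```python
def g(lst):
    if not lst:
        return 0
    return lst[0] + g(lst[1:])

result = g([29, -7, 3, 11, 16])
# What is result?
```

29 + (-7) + 3 + 11 + 16 + 0 = 52

Answer: 52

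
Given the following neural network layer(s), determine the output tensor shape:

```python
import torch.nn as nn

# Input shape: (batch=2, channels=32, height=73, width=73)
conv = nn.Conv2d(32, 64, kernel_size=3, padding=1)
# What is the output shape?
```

Input: (2, 32, 73, 73) -> Output: (2, 64, 73, 73)

Answer: (2, 64, 73, 73)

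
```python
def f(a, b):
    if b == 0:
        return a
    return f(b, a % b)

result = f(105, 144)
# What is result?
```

f(105, 144) -> f(144, 105) -> f(105, 39) -> f(39, 27) -> f(27, 12) -> f(12, 3) -> f(3, 0) -> 3

Answer: 3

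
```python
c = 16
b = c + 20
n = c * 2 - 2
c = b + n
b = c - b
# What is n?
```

Trace:
`c = 16` → c = 16
`b = c + 20` → b = 36
`n = c * 2 - 2` → n = 30
`c = b + n` → c = 66
`b = c - b` → b = 30
So n = 30

Answer: 30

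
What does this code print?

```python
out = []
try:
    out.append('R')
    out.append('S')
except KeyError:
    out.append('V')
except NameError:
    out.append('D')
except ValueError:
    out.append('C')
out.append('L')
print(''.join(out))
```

Execution trace: 'R' (try body) → 'S' (try body, no exception) → 'L' (after the try/except). Output: RSL

Answer: RSL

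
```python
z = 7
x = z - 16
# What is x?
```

Trace:
`z = 7` → z = 7
`x = z - 16` → x = -9
So x = -9

Answer: -9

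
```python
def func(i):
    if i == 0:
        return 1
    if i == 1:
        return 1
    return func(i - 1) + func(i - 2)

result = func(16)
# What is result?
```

Build up from base cases: func(0)=1, func(1)=1, func(2)=2, func(3)=3, func(4)=5, func(5)=8, func(6)=13, ..., func(16)=1597

Answer: 1597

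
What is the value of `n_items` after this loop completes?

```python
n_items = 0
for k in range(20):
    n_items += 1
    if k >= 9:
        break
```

Loop breaks when k reaches 9, n_items is 10
`n_items` takes the values: 0 → 1 → 2 → 3 → 4 → 5 → 6 → 7 → 8 → 9 → 10

Answer: 10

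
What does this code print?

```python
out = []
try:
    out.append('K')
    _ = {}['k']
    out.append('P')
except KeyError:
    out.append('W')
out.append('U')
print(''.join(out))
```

Execution trace: 'K' (try body) → 'W' (except KeyError) → 'U' (after the try/except). Output: KWU

Answer: KWU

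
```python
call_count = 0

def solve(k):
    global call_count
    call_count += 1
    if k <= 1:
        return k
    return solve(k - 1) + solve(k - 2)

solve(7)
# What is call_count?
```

Calls(k) = 1 + Calls(k-1) + Calls(k-2); Calls(0)=Calls(1)=1. For k=7 this gives 41.

Answer: 41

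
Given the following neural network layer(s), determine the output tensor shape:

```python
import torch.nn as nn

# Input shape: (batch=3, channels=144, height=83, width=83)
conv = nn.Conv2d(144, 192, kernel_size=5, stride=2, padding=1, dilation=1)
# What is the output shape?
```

Input: (3, 144, 83, 83) -> Output: (3, 192, 41, 41)

Answer: (3, 192, 41, 41)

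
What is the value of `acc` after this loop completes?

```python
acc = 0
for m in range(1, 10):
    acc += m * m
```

Sum of squares 1² to 9² = 285
`acc` takes the values: 0 → 1 → 5 → 14 → 30 → 55 → 91 → 140 → 204 → 285

Answer: 285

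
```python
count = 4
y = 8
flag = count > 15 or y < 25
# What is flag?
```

Trace:
`count = 4` → count = 4
`y = 8` → y = 8
`flag = count > 15 or y < 25` → flag = True
So flag = True

Answer: True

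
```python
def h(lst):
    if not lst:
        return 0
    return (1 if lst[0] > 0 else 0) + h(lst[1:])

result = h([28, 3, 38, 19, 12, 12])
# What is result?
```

Count of positive elements in [28, 3, 38, 19, 12, 12] = 6

Answer: 6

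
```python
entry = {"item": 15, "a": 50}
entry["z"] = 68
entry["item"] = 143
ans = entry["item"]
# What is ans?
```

Trace:
`entry = {"item": 15, "a": 50}` → entry = {'item': 15, 'a': 50}
`entry["z"] = 68` → entry = {'item': 15, 'a': 50, 'z': 68}
`entry["item"] = 143` → entry = {'item': 143, 'a': 50, 'z': 68}
`ans = entry["item"]` → ans = 143
So ans = 143

Answer: 143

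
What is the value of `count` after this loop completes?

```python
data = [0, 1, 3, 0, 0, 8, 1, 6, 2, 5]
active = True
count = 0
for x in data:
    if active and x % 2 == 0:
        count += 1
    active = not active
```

Count even values at even positions
`count` takes the values: 0 → 1 → 2 → 3

Answer: 3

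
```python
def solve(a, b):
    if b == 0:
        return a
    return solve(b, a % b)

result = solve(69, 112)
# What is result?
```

solve(69, 112) -> solve(112, 69) -> solve(69, 43) -> solve(43, 26) -> solve(26, 17) -> solve(17, 9) -> solve(9, 8) -> solve(8, 1) -> solve(1, 0) -> 1

Answer: 1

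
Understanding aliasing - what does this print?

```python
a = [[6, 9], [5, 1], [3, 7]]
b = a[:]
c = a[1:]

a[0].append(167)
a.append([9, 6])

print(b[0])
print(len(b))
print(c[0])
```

Key concept: slice with nested mutation.
Step by step:
`a = [[6, 9], [5, 1], [3, 7]]` → a = [[6, 9], [5, 1], [3, 7]]
`b = a[:]` → b = [[6, 9], [5, 1], [3, 7]]
`c = a[1:]` → c = [[5, 1], [3, 7]]
`a[0].append(167)` → a = [[6, 9, 167], [5, 1], [3, 7]]; b = [[6, 9, 167], [5, 1], [3, 7]]
`a.append([9, 6])` → a = [[6, 9, 167], [5, 1], [3, 7], [9, 6]]
`print(b[0])` → prints [6, 9, 167]
`print(len(b))` → prints 3
`print(c[0])` → prints [5, 1]

Answer:
[6, 9, 167]
3
[5, 1]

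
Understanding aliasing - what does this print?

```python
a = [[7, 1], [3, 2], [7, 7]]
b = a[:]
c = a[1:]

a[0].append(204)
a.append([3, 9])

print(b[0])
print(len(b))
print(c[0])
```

Key concept: slice with nested mutation.
Step by step:
`a = [[7, 1], [3, 2], [7, 7]]` → a = [[7, 1], [3, 2], [7, 7]]
`b = a[:]` → b = [[7, 1], [3, 2], [7, 7]]
`c = a[1:]` → c = [[3, 2], [7, 7]]
`a[0].append(204)` → a = [[7, 1, 204], [3, 2], [7, 7]]; b = [[7, 1, 204], [3, 2], [7, 7]]
`a.append([3, 9])` → a = [[7, 1, 204], [3, 2], [7, 7], [3, 9]]
`print(b[0])` → prints [7, 1, 204]
`print(len(b))` → prints 3
`print(c[0])` → prints [3, 2]

Answer:
[7, 1, 204]
3
[3, 2]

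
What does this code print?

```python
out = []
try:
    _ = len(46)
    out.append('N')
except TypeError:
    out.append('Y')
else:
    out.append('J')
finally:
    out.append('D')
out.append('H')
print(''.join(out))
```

Execution trace: 'Y' (except TypeError) → 'D' (finally) → 'H' (after the try/except). Output: YDH

Answer: YDH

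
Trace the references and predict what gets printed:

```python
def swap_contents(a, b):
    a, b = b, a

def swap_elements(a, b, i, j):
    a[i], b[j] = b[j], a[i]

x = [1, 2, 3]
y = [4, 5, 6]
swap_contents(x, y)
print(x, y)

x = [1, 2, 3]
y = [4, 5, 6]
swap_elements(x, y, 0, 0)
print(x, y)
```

Key concept: parameter rebinding vs mutation.
Step by step:
`x = [1, 2, 3]` → x = [1, 2, 3]
`y = [4, 5, 6]` → y = [4, 5, 6]
`swap_contents(x, y)` → no visible change to tracked variables
`print(x, y)` → prints [1, 2, 3] [4, 5, 6]
`x = [1, 2, 3]` → x = [1, 2, 3]
`y = [4, 5, 6]` → y = [4, 5, 6]
`swap_elements(x, y, 0, 0)` → x = [4, 2, 3]; y = [1, 5, 6]
`print(x, y)` → prints [4, 2, 3] [1, 5, 6]

Answer:
[1, 2, 3] [4, 5, 6]
[4, 2, 3] [1, 5, 6]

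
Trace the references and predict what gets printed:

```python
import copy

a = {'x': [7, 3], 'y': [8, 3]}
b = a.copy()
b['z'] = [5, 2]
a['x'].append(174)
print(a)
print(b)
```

Key concept: shallow copy of dict with mutable values.
Step by step:
`a = {'x': [7, 3], 'y': [8, 3]}` → a = {'x': [7, 3], 'y': [8, 3]}
`b = a.copy()` → b = {'x': [7, 3], 'y': [8, 3]}
`b['z'] = [5, 2]` → b = {'x': [7, 3], 'y': [8, 3], 'z': [5, 2]}
`a['x'].append(174)` → a = {'x': [7, 3, 174], 'y': [8, 3]}; b = {'x': [7, 3, 174], 'y': [8, 3], 'z': [5, 2]}
`print(a)` → prints {'x': [7, 3, 174], 'y': [8, 3]}
`print(b)` → prints {'x': [7, 3, 174], 'y': [8, 3], 'z': [5, 2]}

Answer:
{'x': [7, 3, 174], 'y': [8, 3]}
{'x': [7, 3, 174], 'y': [8, 3], 'z': [5, 2]}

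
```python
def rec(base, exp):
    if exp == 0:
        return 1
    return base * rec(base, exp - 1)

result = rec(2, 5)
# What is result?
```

rec(2, 5) = 2 * 2 * 2 * 2 * 2 = 32

Answer: 32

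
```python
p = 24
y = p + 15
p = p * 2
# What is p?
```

Trace:
`p = 24` → p = 24
`y = p + 15` → y = 39
`p = p * 2` → p = 48
So p = 48

Answer: 48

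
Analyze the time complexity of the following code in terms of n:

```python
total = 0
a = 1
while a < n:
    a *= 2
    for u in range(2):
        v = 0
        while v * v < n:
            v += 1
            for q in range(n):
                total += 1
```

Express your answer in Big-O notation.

Each loop level contributes: log n × 1 × √n × n. Multiplying the contributions gives O(n√n log n).

Answer: O(n√n log n)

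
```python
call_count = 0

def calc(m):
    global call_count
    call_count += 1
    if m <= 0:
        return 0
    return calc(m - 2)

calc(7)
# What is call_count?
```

Linear recursion stepping by 2: 5 calls from m=7 down to ≤0.

Answer: 5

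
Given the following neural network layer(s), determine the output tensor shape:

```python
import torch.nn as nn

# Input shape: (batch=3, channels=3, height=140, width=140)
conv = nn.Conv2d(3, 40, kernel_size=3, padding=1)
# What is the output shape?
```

Input: (3, 3, 140, 140) -> Output: (3, 40, 140, 140)

Answer: (3, 40, 140, 140)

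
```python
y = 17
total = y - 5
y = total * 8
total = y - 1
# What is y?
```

Trace:
`y = 17` → y = 17
`total = y - 5` → total = 12
`y = total * 8` → y = 96
`total = y - 1` → total = 95
So y = 96

Answer: 96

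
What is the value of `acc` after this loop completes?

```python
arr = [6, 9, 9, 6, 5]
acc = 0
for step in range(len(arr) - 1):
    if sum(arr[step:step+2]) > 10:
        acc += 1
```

Count windows with sum > 10
`acc` takes the values: 0 → 1 → 2 → 3 → 4

Answer: 4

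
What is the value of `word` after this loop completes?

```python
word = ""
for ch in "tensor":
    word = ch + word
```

Reverse 'tensor'
`word` takes the values: "" → "t" → "et" → "net" → "snet" → "osnet" → "rosnet"

Answer: "rosnet"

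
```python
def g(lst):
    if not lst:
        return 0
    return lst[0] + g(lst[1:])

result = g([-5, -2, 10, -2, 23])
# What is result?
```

(-5) + (-2) + 10 + (-2) + 23 + 0 = 24

Answer: 24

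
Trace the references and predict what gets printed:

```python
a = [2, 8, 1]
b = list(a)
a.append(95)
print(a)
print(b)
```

Key concept: list() constructor creates copy.
Step by step:
`a = [2, 8, 1]` → a = [2, 8, 1]
`b = list(a)` → b = [2, 8, 1]
`a.append(95)` → a = [2, 8, 1, 95]
`print(a)` → prints [2, 8, 1, 95]
`print(b)` → prints [2, 8, 1]

Answer:
[2, 8, 1, 95]
[2, 8, 1]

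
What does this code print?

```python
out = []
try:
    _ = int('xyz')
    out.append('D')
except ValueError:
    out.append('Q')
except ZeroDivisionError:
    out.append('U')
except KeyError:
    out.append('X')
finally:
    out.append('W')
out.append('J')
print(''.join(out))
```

Execution trace: 'Q' (except ValueError) → 'W' (finally) → 'J' (after the try/except). Output: QWJ

Answer: QWJ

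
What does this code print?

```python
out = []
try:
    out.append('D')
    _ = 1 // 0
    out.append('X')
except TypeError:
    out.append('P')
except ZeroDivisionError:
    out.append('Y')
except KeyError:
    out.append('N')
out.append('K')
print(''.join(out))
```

Execution trace: 'D' (try body) → 'Y' (except ZeroDivisionError) → 'K' (after the try/except). Output: DYK

Answer: DYK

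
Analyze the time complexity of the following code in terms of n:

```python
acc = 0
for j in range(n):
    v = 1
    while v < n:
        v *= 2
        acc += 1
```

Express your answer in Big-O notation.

Each loop level contributes: n × log n. Multiplying the contributions gives O(n log n).

Answer: O(n log n)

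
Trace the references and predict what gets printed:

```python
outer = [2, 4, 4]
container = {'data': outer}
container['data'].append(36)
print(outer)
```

Key concept: dict holds reference to list.
Step by step:
`outer = [2, 4, 4]` → outer = [2, 4, 4]
`container = {'data': outer}` → container = {'data': [2, 4, 4]}
`container['data'].append(36)` → outer = [2, 4, 4, 36]; container = {'data': [2, 4, 4, 36]}
`print(outer)` → prints [2, 4, 4, 36]

Answer: [2, 4, 4, 36]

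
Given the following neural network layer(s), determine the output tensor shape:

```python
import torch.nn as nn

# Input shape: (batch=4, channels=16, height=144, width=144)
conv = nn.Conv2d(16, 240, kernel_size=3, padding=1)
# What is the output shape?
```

Input: (4, 16, 144, 144) -> Output: (4, 240, 144, 144)

Answer: (4, 240, 144, 144)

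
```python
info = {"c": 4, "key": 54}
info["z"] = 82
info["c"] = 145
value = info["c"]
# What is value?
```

Trace:
`info = {"c": 4, "key": 54}` → info = {'c': 4, 'key': 54}
`info["z"] = 82` → info = {'c': 4, 'key': 54, 'z': 82}
`info["c"] = 145` → info = {'c': 145, 'key': 54, 'z': 82}
`value = info["c"]` → value = 145
So value = 145

Answer: 145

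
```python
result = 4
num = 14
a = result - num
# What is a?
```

Trace:
`result = 4` → result = 4
`num = 14` → num = 14
`a = result - num` → a = -10
So a = -10

Answer: -10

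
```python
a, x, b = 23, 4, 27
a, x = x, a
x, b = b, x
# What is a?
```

Trace:
`a, x, b = 23, 4, 27` → a = 23; x = 4; b = 27
`a, x = x, a` → a = 4; x = 23
`x, b = b, x` → x = 27; b = 23
So a = 4

Answer: 4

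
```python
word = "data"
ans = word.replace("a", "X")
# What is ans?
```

Trace:
`word = "data"` → word = 'data'
`ans = word.replace("a", "X")` → ans = 'dXtX'
So ans = 'dXtX'

Answer: 'dXtX'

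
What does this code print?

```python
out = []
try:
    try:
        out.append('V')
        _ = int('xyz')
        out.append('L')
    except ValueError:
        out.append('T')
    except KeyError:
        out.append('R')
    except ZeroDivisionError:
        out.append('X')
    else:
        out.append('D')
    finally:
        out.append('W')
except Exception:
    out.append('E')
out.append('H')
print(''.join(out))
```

Execution trace: 'V' (inner try body) → 'T' (inner except ValueError) → 'W' (inner finally) → 'H' (after the try/except). Output: VTWH

Answer: VTWH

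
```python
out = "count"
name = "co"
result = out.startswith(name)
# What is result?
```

Trace:
`out = "count"` → out = 'count'
`name = "co"` → name = 'co'
`result = out.startswith(name)` → result = True
So result = True

Answer: True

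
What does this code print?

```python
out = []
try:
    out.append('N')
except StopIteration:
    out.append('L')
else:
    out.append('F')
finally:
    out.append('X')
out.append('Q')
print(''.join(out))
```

Execution trace: 'N' (try body, no exception) → 'F' (else) → 'X' (finally) → 'Q' (after the try/except). Output: NFXQ

Answer: NFXQ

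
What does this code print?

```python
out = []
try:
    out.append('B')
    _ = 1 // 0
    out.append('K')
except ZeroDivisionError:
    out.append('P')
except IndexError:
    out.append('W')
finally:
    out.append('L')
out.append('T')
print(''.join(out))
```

Execution trace: 'B' (try body) → 'P' (except ZeroDivisionError) → 'L' (finally) → 'T' (after the try/except). Output: BPLT

Answer: BPLT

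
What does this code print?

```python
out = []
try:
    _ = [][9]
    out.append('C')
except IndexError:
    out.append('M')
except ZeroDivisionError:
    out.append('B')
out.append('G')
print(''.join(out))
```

Execution trace: 'M' (except IndexError) → 'G' (after the try/except). Output: MG

Answer: MG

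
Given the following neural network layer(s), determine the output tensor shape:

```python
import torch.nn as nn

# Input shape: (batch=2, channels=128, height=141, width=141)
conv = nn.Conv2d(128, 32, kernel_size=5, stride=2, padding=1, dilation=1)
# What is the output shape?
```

Input: (2, 128, 141, 141) -> Output: (2, 32, 70, 70)

Answer: (2, 32, 70, 70)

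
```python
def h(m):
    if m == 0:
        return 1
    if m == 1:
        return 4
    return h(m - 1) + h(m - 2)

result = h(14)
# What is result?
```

Build up from base cases: h(0)=1, h(1)=4, h(2)=5, h(3)=9, h(4)=14, h(5)=23, h(6)=37, ..., h(14)=1741

Answer: 1741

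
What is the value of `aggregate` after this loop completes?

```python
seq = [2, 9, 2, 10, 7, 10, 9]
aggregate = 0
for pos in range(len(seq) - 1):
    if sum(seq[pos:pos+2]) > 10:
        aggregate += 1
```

Count windows with sum > 10
`aggregate` takes the values: 0 → 1 → 2 → 3 → 4 → 5 → 6

Answer: 6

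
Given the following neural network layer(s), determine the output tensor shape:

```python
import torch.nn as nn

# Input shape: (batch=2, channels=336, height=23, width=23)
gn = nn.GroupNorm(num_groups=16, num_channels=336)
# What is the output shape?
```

Input: (2, 336, 23, 23) -> Output: (2, 336, 23, 23)

Answer: (2, 336, 23, 23)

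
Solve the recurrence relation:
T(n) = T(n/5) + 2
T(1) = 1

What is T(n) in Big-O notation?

Each step divides n by 5 and adds 2. After log_5(n) steps we reach T(1)=1. So T(n) = 2·log_5(n) + 1 = O(log n).

Answer: O(log n)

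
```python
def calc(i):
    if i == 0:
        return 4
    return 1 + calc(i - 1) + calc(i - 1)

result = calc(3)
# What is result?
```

calc(i) = 1 + 2·calc(i-1), calc(0)=4. Closed form: (4+1)·2^3 - 1 = 39.

Answer: 39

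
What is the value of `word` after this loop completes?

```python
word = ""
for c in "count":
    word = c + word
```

Reverse 'count'
`word` takes the values: "" → "c" → "oc" → "uoc" → "nuoc" → "tnuoc"

Answer: "tnuoc"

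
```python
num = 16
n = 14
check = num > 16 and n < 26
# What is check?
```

Trace:
`num = 16` → num = 16
`n = 14` → n = 14
`check = num > 16 and n < 26` → check = False
So check = False

Answer: False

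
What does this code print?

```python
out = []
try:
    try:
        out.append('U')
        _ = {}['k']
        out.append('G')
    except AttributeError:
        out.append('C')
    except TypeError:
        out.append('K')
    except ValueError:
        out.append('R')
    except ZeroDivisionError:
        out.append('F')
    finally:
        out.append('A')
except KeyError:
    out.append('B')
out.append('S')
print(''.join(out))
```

Execution trace: 'U' (try body) → 'A' (finally) → 'B' (outer except KeyError) → 'S' (after the try/except). Output: UABS

Answer: UABS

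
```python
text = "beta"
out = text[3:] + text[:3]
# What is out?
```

Trace:
`text = "beta"` → text = 'beta'
`out = text[3:] + text[:3]` → out = 'abet'
So out = 'abet'

Answer: 'abet'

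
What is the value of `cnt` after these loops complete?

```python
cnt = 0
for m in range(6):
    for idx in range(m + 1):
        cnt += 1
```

Triangle: 1 + 2 + ... + 6
`cnt` takes the values: 0 → 1 → 2 → 3 → 4 → 5 → 6 → 7 → 8 → 9 → 10 → 11 → 12 → 13 → 14 → 15 → 16 → 17 → 18 → 19 → 20 → 21

Answer: 21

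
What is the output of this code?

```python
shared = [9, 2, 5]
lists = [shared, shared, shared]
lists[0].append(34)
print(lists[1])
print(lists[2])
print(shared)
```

Key concept: list of same reference.
Step by step:
`shared = [9, 2, 5]` → shared = [9, 2, 5]
`lists = [shared, shared, shared]` → lists = [[9, 2, 5], [9, 2, 5], [9, 2, 5]]
`lists[0].append(34)` → shared = [9, 2, 5, 34]; lists = [[9, 2, 5, 34], [9, 2, 5, 34], [9, 2, 5, 34]]
`print(lists[1])` → prints [9, 2, 5, 34]
`print(lists[2])` → prints [9, 2, 5, 34]
`print(shared)` → prints [9, 2, 5, 34]

Answer:
[9, 2, 5, 34]
[9, 2, 5, 34]
[9, 2, 5, 34]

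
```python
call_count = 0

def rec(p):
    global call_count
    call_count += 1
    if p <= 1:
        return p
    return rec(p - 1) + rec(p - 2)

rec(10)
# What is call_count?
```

Calls(p) = 1 + Calls(p-1) + Calls(p-2); Calls(0)=Calls(1)=1. For p=10 this gives 177.

Answer: 177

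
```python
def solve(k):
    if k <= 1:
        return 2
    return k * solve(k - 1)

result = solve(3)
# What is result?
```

solve(3) = 3 * 2 * 2 = 12

Answer: 12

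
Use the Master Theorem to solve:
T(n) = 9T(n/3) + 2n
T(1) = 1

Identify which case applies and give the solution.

a=9, b=3, f(n)=2n. log_3(9) = 2. Since c=1 < 2, Case 1 applies: T(n) = Θ(n^log_b(a)) = O(n^2).

Answer: O(n^2) - Case 1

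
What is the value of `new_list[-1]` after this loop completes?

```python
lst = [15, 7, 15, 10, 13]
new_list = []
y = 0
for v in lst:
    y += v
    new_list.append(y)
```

Cumulative sum ends at 60
`new_list` takes the values: [] → [15] → [15, 22] → [15, 22, 37] → [15, 22, 37, 47] → [15, 22, 37, 47, 60]
So `new_list[-1]` = 60

Answer: 60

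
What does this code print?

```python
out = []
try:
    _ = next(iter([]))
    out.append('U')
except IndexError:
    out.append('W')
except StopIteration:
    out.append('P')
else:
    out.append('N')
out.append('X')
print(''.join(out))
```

Execution trace: 'P' (except StopIteration) → 'X' (after the try/except). Output: PX

Answer: PX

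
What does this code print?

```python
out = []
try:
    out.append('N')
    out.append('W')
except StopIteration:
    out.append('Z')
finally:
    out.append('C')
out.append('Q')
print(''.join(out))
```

Execution trace: 'N' (try body) → 'W' (try body, no exception) → 'C' (finally) → 'Q' (after the try/except). Output: NWCQ

Answer: NWCQ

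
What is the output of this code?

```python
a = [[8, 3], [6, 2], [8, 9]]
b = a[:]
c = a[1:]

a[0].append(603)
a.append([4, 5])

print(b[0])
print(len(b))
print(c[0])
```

Key concept: slice with nested mutation.
Step by step:
`a = [[8, 3], [6, 2], [8, 9]]` → a = [[8, 3], [6, 2], [8, 9]]
`b = a[:]` → b = [[8, 3], [6, 2], [8, 9]]
`c = a[1:]` → c = [[6, 2], [8, 9]]
`a[0].append(603)` → a = [[8, 3, 603], [6, 2], [8, 9]]; b = [[8, 3, 603], [6, 2], [8, 9]]
`a.append([4, 5])` → a = [[8, 3, 603], [6, 2], [8, 9], [4, 5]]
`print(b[0])` → prints [8, 3, 603]
`print(len(b))` → prints 3
`print(c[0])` → prints [6, 2]

Answer:
[8, 3, 603]
3
[6, 2]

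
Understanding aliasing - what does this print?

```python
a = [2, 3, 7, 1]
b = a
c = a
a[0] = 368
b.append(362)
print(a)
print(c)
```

Key concept: multiple aliases.
Step by step:
`a = [2, 3, 7, 1]` → a = [2, 3, 7, 1]
`b = a` → b = [2, 3, 7, 1] (same object as a)
`c = a` → c = [2, 3, 7, 1] (same object as a, b)
`a[0] = 368` → a = [368, 3, 7, 1] (same object as b, c); b = [368, 3, 7, 1] (same object as a, c); c = [368, 3, 7, 1] (same object as a, b)
`b.append(362)` → a = [368, 3, 7, 1, 362] (same object as b, c); b = [368, 3, 7, 1, 362] (same object as a, c); c = [368, 3, 7, 1, 362] (same object as a, b)
`print(a)` → prints [368, 3, 7, 1, 362]
`print(c)` → prints [368, 3, 7, 1, 362]

Answer:
[368, 3, 7, 1, 362]
[368, 3, 7, 1, 362]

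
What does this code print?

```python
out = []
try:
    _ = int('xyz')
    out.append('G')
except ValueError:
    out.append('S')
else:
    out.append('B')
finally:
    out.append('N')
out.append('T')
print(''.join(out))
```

Execution trace: 'S' (except ValueError) → 'N' (finally) → 'T' (after the try/except). Output: SNT

Answer: SNT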